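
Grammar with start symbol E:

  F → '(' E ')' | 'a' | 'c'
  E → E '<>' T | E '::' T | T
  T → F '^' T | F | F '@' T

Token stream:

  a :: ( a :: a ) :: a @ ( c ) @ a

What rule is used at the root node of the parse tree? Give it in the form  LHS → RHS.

[E [E [E [T [F a]]] :: [T [F ( [E [E [T [F a]]] :: [T [F a]]] )]]] :: [T [F a] @ [T [F ( [E [T [F c]]] )] @ [T [F a]]]]]

E → E '::' T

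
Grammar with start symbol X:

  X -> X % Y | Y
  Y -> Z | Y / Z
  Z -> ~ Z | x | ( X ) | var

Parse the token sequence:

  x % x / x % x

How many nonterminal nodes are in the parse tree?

[X [X [X [Y [Z x]]] % [Y [Y [Z x]] / [Z x]]] % [Y [Z x]]]

11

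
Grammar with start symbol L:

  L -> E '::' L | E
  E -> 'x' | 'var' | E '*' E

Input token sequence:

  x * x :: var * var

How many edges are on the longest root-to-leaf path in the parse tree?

4

[L [E [E x] * [E x]] :: [L [E [E var] * [E var]]]]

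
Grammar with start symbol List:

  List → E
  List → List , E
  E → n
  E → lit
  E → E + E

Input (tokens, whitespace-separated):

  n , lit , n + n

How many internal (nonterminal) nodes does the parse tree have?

[List [List [List [E n]] , [E lit]] , [E [E n] + [E n]]]

8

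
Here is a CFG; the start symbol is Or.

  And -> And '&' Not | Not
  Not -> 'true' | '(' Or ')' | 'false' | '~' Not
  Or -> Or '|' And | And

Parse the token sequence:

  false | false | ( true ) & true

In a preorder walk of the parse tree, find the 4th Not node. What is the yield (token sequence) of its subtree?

true

[Or [Or [Or [And [Not false]]] | [And [Not false]]] | [And [And [Not ( [Or [And [Not true]]] )]] & [Not true]]]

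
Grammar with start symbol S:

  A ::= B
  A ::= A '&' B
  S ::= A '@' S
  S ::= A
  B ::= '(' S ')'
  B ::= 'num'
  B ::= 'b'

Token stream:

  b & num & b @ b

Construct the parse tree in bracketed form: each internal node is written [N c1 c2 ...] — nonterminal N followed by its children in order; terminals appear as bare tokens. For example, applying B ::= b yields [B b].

S
A @ S
A & B @ S
A & B & B @ S
B & B & B @ S
b & B & B @ S
b & num & B @ S
b & num & b @ S
b & num & b @ A
b & num & b @ B
b & num & b @ b

[S [A [A [A [B b]] & [B num]] & [B b]] @ [S [A [B b]]]]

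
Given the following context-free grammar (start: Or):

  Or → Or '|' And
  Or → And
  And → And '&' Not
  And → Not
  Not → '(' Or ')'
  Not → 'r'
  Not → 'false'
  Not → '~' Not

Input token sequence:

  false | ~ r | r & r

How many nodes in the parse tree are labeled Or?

3

[Or [Or [Or [And [Not false]]] | [And [Not ~ [Not r]]]] | [And [And [Not r]] & [Not r]]]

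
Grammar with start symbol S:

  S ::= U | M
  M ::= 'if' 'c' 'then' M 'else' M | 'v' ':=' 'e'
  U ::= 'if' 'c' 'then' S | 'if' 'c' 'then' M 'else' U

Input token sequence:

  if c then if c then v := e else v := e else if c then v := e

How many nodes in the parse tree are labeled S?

[S [U if c then [M if c then [M v := e] else [M v := e]] else [U if c then [S [M v := e]]]]]

2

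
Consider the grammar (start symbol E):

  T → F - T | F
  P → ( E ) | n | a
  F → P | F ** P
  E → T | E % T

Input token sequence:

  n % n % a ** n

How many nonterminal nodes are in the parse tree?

[E [E [E [T [F [P n]]]] % [T [F [P n]]]] % [T [F [F [P a]] ** [P n]]]]

14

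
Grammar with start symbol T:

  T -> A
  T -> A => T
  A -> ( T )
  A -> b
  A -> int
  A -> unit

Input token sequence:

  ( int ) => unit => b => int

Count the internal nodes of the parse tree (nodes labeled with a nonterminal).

10

[T [A ( [T [A int]] )] => [T [A unit] => [T [A b] => [T [A int]]]]]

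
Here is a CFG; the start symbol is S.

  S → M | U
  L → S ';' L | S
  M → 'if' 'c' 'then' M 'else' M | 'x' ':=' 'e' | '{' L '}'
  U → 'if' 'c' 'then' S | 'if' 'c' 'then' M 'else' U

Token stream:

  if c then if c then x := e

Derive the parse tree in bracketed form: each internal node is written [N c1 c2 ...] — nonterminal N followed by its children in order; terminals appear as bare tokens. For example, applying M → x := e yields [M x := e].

S
U
if c then S
if c then U
if c then if c then S
if c then if c then M
if c then if c then x := e

[S [U if c then [S [U if c then [S [M x := e]]]]]]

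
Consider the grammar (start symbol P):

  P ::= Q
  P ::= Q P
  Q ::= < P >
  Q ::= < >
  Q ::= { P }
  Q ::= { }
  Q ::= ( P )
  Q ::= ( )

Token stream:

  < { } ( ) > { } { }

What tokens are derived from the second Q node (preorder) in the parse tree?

{ }

[P [Q < [P [Q { }] [P [Q ( )]]] >] [P [Q { }] [P [Q { }]]]]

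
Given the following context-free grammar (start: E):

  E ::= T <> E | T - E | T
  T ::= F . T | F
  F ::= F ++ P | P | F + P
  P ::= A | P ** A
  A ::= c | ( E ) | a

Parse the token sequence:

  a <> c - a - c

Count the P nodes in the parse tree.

4

[E [T [F [P [A a]]]] <> [E [T [F [P [A c]]]] - [E [T [F [P [A a]]]] - [E [T [F [P [A c]]]]]]]]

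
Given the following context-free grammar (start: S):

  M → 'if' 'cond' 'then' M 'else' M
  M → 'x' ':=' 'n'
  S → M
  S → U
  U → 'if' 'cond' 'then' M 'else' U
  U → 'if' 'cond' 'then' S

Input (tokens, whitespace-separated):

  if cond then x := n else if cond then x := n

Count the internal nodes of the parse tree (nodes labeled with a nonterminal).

[S [U if cond then [M x := n] else [U if cond then [S [M x := n]]]]]

6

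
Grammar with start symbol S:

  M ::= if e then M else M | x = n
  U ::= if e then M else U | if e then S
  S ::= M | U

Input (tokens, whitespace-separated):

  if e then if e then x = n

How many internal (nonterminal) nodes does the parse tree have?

[S [U if e then [S [U if e then [S [M x = n]]]]]]

6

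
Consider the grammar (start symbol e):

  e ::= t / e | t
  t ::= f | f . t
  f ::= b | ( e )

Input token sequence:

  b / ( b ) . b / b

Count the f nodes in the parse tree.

5

[e [t [f b]] / [e [t [f ( [e [t [f b]]] )] . [t [f b]]] / [e [t [f b]]]]]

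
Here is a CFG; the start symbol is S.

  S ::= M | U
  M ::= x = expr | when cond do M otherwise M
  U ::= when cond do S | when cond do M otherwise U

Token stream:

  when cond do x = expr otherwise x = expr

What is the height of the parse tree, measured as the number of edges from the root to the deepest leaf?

3

[S [M when cond do [M x = expr] otherwise [M x = expr]]]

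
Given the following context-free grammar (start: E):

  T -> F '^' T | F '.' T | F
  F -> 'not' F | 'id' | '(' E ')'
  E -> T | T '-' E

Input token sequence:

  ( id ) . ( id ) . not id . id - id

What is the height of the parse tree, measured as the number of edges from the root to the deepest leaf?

[E [T [F ( [E [T [F id]]] )] . [T [F ( [E [T [F id]]] )] . [T [F not [F id]] . [T [F id]]]]] - [E [T [F id]]]]

7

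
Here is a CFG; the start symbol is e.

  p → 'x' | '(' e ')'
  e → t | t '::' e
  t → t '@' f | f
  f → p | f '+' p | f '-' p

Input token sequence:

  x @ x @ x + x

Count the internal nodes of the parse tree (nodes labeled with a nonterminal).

[e [t [t [t [f [p x]]] @ [f [p x]]] @ [f [f [p x]] + [p x]]]]

12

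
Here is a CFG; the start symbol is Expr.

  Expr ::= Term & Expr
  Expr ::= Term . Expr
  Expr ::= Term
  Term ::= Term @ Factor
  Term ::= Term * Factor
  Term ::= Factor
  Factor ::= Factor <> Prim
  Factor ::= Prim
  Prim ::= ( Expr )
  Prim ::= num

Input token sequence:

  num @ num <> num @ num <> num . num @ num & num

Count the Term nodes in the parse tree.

6

[Expr [Term [Term [Term [Factor [Prim num]]] @ [Factor [Factor [Prim num]] <> [Prim num]]] @ [Factor [Factor [Prim num]] <> [Prim num]]] . [Expr [Term [Term [Factor [Prim num]]] @ [Factor [Prim num]]] & [Expr [Term [Factor [Prim num]]]]]]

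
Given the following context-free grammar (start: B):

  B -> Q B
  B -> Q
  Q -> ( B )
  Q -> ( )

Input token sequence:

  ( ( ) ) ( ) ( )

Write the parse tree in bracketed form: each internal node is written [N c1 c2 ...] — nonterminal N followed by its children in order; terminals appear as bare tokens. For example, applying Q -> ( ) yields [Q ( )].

[B [Q ( [B [Q ( )]] )] [B [Q ( )] [B [Q ( )]]]]

B
Q B
( B ) B
( Q ) B
( ( ) ) B
( ( ) ) Q B
( ( ) ) ( ) B
( ( ) ) ( ) Q
( ( ) ) ( ) ( )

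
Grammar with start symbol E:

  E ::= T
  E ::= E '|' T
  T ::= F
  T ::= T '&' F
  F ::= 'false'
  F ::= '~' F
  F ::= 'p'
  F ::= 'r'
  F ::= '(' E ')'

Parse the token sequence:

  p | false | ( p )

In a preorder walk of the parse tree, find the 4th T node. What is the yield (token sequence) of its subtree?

p

[E [E [E [T [F p]]] | [T [F false]]] | [T [F ( [E [T [F p]]] )]]]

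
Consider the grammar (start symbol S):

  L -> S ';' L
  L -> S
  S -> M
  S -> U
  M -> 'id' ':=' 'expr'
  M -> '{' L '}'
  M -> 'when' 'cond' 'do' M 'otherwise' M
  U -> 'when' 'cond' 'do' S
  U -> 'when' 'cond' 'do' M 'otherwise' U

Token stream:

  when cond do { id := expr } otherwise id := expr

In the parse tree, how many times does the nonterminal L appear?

[S [M when cond do [M { [L [S [M id := expr]]] }] otherwise [M id := expr]]]

1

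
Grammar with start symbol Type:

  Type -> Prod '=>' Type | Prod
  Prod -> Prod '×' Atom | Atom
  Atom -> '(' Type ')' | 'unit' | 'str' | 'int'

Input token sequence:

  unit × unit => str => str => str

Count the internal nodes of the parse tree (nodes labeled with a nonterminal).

14

[Type [Prod [Prod [Atom unit]] × [Atom unit]] => [Type [Prod [Atom str]] => [Type [Prod [Atom str]] => [Type [Prod [Atom str]]]]]]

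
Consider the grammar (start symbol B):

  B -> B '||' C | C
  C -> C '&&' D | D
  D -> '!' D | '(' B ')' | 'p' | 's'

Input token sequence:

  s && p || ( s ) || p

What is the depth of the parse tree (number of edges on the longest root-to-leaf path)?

7

[B [B [B [C [C [D s]] && [D p]]] || [C [D ( [B [C [D s]]] )]]] || [C [D p]]]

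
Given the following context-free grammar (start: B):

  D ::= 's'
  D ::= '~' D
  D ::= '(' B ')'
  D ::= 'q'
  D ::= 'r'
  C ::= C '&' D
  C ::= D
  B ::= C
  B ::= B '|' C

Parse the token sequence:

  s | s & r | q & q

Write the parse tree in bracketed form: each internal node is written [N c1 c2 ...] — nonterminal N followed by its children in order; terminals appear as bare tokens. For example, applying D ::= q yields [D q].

[B [B [B [C [D s]]] | [C [C [D s]] & [D r]]] | [C [C [D q]] & [D q]]]

B
B | C
B | C | C
C | C | C
D | C | C
s | C | C
s | C & D | C
s | D & D | C
s | s & D | C
s | s & r | C
s | s & r | C & D
s | s & r | D & D
s | s & r | q & D
s | s & r | q & q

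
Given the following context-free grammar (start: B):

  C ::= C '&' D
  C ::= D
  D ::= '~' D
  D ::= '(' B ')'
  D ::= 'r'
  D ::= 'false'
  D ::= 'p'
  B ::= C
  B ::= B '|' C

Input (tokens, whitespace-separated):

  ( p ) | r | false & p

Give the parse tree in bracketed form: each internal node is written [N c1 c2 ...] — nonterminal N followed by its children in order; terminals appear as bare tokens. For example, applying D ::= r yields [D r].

B
B | C
B | C | C
C | C | C
D | C | C
( B ) | C | C
( C ) | C | C
( D ) | C | C
( p ) | C | C
( p ) | D | C
( p ) | r | C
( p ) | r | C & D
( p ) | r | D & D
( p ) | r | false & D
( p ) | r | false & p

[B [B [B [C [D ( [B [C [D p]]] )]]] | [C [D r]]] | [C [C [D false]] & [D p]]]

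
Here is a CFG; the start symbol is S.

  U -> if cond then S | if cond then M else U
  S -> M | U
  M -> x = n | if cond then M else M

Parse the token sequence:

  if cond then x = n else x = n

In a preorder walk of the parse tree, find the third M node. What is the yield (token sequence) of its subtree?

x = n

[S [M if cond then [M x = n] else [M x = n]]]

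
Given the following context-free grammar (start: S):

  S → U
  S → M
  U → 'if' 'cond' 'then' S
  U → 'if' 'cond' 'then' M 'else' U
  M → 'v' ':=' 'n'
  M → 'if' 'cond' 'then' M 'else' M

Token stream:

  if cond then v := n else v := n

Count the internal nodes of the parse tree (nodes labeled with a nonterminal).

[S [M if cond then [M v := n] else [M v := n]]]

4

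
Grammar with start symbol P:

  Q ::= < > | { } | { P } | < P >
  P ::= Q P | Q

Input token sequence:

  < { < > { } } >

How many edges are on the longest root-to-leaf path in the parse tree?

[P [Q < [P [Q { [P [Q < >] [P [Q { }]]] }]] >]]

7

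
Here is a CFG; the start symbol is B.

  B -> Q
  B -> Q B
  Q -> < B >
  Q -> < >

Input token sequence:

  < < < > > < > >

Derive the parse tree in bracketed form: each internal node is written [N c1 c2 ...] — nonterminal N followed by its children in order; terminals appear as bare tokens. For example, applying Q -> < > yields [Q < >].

B
Q
< B >
< Q B >
< < B > B >
< < Q > B >
< < < > > B >
< < < > > Q >
< < < > > < > >

[B [Q < [B [Q < [B [Q < >]] >] [B [Q < >]]] >]]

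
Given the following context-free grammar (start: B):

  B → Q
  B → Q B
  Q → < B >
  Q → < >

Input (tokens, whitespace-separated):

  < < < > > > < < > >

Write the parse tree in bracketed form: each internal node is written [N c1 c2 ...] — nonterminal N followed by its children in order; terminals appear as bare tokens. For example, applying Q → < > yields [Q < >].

[B [Q < [B [Q < [B [Q < >]] >]] >] [B [Q < [B [Q < >]] >]]]

B
Q B
< B > B
< Q > B
< < B > > B
< < Q > > B
< < < > > > B
< < < > > > Q
< < < > > > < B >
< < < > > > < Q >
< < < > > > < < > >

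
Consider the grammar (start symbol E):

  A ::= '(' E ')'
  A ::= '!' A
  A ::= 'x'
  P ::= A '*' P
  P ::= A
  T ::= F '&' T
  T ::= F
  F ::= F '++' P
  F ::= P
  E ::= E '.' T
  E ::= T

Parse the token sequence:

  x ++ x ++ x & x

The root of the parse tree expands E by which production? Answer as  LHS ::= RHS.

E ::= T

[E [T [F [F [F [P [A x]]] ++ [P [A x]]] ++ [P [A x]]] & [T [F [P [A x]]]]]]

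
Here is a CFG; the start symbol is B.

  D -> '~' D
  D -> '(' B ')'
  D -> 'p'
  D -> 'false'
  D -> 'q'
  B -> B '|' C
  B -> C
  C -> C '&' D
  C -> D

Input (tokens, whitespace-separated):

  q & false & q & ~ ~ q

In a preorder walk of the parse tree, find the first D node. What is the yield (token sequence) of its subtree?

q

[B [C [C [C [C [D q]] & [D false]] & [D q]] & [D ~ [D ~ [D q]]]]]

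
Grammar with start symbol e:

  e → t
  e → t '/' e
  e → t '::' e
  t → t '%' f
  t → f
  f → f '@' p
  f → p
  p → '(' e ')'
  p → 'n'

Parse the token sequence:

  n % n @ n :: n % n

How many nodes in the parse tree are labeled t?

4

[e [t [t [f [p n]]] % [f [f [p n]] @ [p n]]] :: [e [t [t [f [p n]]] % [f [p n]]]]]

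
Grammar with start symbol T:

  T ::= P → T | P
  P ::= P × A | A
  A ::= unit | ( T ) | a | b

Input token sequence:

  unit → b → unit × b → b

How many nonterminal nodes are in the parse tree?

14

[T [P [A unit]] → [T [P [A b]] → [T [P [P [A unit]] × [A b]] → [T [P [A b]]]]]]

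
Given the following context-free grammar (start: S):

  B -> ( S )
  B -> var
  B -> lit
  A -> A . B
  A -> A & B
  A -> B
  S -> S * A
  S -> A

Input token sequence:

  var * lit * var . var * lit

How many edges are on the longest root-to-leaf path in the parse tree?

6

[S [S [S [S [A [B var]]] * [A [B lit]]] * [A [A [B var]] . [B var]]] * [A [B lit]]]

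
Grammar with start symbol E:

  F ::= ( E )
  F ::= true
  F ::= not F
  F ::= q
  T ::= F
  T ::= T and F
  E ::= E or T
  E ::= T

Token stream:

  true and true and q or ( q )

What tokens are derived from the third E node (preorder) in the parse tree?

q

[E [E [T [T [T [F true]] and [F true]] and [F q]]] or [T [F ( [E [T [F q]]] )]]]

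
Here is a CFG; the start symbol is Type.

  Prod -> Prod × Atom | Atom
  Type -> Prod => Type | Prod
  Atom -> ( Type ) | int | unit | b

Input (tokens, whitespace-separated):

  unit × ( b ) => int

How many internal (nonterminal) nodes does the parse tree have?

[Type [Prod [Prod [Atom unit]] × [Atom ( [Type [Prod [Atom b]]] )]] => [Type [Prod [Atom int]]]]

11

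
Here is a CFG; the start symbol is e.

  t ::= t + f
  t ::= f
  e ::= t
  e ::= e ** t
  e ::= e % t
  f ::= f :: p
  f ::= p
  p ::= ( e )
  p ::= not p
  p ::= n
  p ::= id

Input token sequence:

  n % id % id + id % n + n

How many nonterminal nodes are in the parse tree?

[e [e [e [e [t [f [p n]]]] % [t [f [p id]]]] % [t [t [f [p id]]] + [f [p id]]]] % [t [t [f [p n]]] + [f [p n]]]]

22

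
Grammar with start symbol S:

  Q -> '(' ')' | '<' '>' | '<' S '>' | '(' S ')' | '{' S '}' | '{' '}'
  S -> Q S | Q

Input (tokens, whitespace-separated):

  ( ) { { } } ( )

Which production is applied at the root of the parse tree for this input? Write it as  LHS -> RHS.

S -> Q S

[S [Q ( )] [S [Q { [S [Q { }]] }] [S [Q ( )]]]]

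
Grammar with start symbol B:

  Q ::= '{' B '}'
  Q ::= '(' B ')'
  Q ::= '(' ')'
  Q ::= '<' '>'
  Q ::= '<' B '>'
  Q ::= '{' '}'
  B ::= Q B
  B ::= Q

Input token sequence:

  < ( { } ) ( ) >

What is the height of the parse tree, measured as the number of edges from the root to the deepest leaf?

6

[B [Q < [B [Q ( [B [Q { }]] )] [B [Q ( )]]] >]]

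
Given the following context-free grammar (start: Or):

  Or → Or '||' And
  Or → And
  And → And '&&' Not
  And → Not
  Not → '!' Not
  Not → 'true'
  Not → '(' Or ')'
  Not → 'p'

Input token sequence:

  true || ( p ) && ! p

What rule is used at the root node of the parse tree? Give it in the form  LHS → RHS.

[Or [Or [And [Not true]]] || [And [And [Not ( [Or [And [Not p]]] )]] && [Not ! [Not p]]]]

Or → Or '||' And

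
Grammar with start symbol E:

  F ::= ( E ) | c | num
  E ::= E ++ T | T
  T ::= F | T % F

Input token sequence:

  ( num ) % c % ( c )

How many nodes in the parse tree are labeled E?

[E [T [T [T [F ( [E [T [F num]]] )]] % [F c]] % [F ( [E [T [F c]]] )]]]

3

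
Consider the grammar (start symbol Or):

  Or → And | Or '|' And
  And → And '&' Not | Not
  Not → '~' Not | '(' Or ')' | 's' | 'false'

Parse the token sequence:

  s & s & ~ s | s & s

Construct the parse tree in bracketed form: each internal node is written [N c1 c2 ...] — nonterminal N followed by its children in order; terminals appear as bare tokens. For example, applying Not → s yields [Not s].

Or
Or | And
And | And
And & Not | And
And & Not & Not | And
Not & Not & Not | And
s & Not & Not | And
s & s & Not | And
s & s & ~ Not | And
s & s & ~ s | And
s & s & ~ s | And & Not
s & s & ~ s | Not & Not
s & s & ~ s | s & Not
s & s & ~ s | s & s

[Or [Or [And [And [And [Not s]] & [Not s]] & [Not ~ [Not s]]]] | [And [And [Not s]] & [Not s]]]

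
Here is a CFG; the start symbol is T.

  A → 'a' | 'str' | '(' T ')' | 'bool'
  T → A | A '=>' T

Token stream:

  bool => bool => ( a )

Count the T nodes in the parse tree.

4

[T [A bool] => [T [A bool] => [T [A ( [T [A a]] )]]]]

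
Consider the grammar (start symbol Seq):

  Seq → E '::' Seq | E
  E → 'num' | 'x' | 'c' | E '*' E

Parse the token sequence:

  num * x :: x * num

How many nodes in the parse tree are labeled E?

6

[Seq [E [E num] * [E x]] :: [Seq [E [E x] * [E num]]]]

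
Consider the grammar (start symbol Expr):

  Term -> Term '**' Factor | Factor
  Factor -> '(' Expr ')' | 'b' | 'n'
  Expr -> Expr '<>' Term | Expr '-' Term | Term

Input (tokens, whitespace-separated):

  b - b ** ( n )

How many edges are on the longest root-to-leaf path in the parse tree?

[Expr [Expr [Term [Factor b]]] - [Term [Term [Factor b]] ** [Factor ( [Expr [Term [Factor n]]] )]]]

6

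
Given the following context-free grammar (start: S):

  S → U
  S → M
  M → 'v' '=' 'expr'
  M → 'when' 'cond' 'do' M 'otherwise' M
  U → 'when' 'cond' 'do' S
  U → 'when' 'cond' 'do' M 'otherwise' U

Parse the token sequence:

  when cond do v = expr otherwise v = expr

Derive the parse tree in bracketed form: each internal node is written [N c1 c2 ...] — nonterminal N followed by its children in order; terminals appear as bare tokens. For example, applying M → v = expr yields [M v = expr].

[S [M when cond do [M v = expr] otherwise [M v = expr]]]

S
M
when cond do M otherwise M
when cond do v = expr otherwise M
when cond do v = expr otherwise v = expr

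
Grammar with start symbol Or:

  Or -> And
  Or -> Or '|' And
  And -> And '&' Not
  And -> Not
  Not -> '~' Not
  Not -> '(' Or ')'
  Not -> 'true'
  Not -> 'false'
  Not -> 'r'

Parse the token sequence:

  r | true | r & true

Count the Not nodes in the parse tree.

[Or [Or [Or [And [Not r]]] | [And [Not true]]] | [And [And [Not r]] & [Not true]]]

4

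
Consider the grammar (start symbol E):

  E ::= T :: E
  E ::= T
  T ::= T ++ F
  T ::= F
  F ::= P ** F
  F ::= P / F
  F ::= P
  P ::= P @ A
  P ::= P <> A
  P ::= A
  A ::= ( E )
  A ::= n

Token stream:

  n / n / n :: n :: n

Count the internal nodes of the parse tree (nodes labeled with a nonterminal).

[E [T [F [P [A n]] / [F [P [A n]] / [F [P [A n]]]]]] :: [E [T [F [P [A n]]]] :: [E [T [F [P [A n]]]]]]]

21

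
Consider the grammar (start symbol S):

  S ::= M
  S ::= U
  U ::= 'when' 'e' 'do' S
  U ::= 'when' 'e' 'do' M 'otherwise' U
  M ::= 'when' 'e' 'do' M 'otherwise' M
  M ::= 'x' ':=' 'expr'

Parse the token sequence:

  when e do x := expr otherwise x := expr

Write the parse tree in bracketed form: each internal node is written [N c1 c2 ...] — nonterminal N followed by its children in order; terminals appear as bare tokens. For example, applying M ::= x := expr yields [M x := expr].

[S [M when e do [M x := expr] otherwise [M x := expr]]]

S
M
when e do M otherwise M
when e do x := expr otherwise M
when e do x := expr otherwise x := expr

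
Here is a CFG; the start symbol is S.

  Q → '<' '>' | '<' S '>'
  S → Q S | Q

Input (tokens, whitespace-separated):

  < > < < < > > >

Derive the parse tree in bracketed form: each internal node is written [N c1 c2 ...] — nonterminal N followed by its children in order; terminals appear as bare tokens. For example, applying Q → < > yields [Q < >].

[S [Q < >] [S [Q < [S [Q < [S [Q < >]] >]] >]]]

S
Q S
< > S
< > Q
< > < S >
< > < Q >
< > < < S > >
< > < < Q > >
< > < < < > > >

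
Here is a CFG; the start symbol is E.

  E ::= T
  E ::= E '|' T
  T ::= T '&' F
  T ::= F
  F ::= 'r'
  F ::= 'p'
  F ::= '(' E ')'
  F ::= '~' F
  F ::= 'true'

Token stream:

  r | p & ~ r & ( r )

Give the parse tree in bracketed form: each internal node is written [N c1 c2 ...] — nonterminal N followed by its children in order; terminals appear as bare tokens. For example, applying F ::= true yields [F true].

E
E | T
T | T
F | T
r | T
r | T & F
r | T & F & F
r | F & F & F
r | p & F & F
r | p & ~ F & F
r | p & ~ r & F
r | p & ~ r & ( E )
r | p & ~ r & ( T )
r | p & ~ r & ( F )
r | p & ~ r & ( r )

[E [E [T [F r]]] | [T [T [T [F p]] & [F ~ [F r]]] & [F ( [E [T [F r]]] )]]]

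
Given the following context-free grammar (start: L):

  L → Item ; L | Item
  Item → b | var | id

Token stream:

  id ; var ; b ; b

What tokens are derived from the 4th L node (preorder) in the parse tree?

b

[L [Item id] ; [L [Item var] ; [L [Item b] ; [L [Item b]]]]]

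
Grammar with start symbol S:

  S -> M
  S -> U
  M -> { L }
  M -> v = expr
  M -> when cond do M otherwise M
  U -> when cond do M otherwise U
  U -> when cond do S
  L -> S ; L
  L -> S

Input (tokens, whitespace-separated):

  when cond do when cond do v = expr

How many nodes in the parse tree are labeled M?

1

[S [U when cond do [S [U when cond do [S [M v = expr]]]]]]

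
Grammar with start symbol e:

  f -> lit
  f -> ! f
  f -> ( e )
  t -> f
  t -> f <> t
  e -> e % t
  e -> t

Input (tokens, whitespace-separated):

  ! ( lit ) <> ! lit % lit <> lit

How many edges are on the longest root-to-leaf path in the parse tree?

[e [e [t [f ! [f ( [e [t [f lit]]] )]] <> [t [f ! [f lit]]]]] % [t [f lit] <> [t [f lit]]]]

8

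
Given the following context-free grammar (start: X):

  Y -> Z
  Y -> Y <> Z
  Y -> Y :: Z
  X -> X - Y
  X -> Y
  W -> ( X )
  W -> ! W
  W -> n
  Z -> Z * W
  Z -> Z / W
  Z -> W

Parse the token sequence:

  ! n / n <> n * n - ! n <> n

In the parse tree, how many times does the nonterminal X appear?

[X [X [Y [Y [Z [Z [W ! [W n]]] / [W n]]] <> [Z [Z [W n]] * [W n]]]] - [Y [Y [Z [W ! [W n]]]] <> [Z [W n]]]]

2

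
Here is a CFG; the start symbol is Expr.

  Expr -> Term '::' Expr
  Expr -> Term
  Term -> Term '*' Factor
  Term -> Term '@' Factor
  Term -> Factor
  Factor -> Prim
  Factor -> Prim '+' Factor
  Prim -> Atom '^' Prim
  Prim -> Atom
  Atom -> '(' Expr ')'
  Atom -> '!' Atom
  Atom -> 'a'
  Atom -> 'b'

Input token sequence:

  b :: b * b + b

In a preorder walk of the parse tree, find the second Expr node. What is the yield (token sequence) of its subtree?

b * b + b

[Expr [Term [Factor [Prim [Atom b]]]] :: [Expr [Term [Term [Factor [Prim [Atom b]]]] * [Factor [Prim [Atom b]] + [Factor [Prim [Atom b]]]]]]]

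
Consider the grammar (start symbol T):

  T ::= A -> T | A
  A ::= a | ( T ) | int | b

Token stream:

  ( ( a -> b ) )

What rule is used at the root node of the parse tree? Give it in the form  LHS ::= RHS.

[T [A ( [T [A ( [T [A a] -> [T [A b]]] )]] )]]

T ::= A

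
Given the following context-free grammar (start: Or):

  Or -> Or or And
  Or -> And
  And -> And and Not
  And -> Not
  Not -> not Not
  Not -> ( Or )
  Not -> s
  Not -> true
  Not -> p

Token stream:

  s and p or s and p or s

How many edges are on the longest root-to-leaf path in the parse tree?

6

[Or [Or [Or [And [And [Not s]] and [Not p]]] or [And [And [Not s]] and [Not p]]] or [And [Not s]]]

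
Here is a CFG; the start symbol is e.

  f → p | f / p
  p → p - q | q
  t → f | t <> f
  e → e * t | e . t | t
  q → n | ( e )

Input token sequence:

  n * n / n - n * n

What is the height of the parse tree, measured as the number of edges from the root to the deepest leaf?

[e [e [e [t [f [p [q n]]]]] * [t [f [f [p [q n]]] / [p [p [q n]] - [q n]]]]] * [t [f [p [q n]]]]]

7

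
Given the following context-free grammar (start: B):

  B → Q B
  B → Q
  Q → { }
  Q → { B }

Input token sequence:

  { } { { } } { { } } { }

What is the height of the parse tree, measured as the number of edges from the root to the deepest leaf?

[B [Q { }] [B [Q { [B [Q { }]] }] [B [Q { [B [Q { }]] }] [B [Q { }]]]]]

6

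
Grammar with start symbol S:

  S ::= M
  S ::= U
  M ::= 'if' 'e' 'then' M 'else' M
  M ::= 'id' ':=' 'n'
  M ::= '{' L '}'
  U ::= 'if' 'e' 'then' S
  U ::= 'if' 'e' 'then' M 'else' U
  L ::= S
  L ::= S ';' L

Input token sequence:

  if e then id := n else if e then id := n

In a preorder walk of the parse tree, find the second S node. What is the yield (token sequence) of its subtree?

id := n

[S [U if e then [M id := n] else [U if e then [S [M id := n]]]]]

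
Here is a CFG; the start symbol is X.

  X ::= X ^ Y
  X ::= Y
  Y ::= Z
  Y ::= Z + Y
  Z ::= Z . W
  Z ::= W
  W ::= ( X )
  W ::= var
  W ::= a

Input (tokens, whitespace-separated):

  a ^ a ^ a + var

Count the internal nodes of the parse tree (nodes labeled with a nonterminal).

15

[X [X [X [Y [Z [W a]]]] ^ [Y [Z [W a]]]] ^ [Y [Z [W a]] + [Y [Z [W var]]]]]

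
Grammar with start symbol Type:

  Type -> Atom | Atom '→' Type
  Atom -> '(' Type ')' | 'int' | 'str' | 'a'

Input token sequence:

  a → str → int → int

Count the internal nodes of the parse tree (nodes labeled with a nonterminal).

8

[Type [Atom a] → [Type [Atom str] → [Type [Atom int] → [Type [Atom int]]]]]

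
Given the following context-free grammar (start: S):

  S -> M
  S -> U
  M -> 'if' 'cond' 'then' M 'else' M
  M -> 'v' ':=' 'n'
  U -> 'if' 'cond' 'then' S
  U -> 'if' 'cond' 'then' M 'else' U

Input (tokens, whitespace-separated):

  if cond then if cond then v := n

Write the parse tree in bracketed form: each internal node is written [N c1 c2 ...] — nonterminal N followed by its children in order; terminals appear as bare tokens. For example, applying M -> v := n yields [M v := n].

[S [U if cond then [S [U if cond then [S [M v := n]]]]]]

S
U
if cond then S
if cond then U
if cond then if cond then S
if cond then if cond then M
if cond then if cond then v := n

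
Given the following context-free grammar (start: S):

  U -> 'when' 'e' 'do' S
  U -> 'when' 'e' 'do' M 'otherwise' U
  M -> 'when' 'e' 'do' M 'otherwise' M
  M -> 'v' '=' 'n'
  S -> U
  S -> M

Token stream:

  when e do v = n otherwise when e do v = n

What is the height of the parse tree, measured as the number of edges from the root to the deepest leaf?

5

[S [U when e do [M v = n] otherwise [U when e do [S [M v = n]]]]]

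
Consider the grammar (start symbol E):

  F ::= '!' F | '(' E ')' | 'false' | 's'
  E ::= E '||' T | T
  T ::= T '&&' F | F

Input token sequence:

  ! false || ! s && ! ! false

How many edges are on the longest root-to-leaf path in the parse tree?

5

[E [E [T [F ! [F false]]]] || [T [T [F ! [F s]]] && [F ! [F ! [F false]]]]]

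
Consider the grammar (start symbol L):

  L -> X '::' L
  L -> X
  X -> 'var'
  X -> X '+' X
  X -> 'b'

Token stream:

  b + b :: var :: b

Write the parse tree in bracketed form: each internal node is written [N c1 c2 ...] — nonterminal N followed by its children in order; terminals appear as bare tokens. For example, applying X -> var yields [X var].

L
X :: L
X + X :: L
b + X :: L
b + b :: L
b + b :: X :: L
b + b :: var :: L
b + b :: var :: X
b + b :: var :: b

[L [X [X b] + [X b]] :: [L [X var] :: [L [X b]]]]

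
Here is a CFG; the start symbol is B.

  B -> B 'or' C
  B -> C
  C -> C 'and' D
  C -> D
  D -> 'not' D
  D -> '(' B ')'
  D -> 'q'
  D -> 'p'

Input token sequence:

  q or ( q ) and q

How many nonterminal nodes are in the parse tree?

[B [B [C [D q]]] or [C [C [D ( [B [C [D q]]] )]] and [D q]]]

11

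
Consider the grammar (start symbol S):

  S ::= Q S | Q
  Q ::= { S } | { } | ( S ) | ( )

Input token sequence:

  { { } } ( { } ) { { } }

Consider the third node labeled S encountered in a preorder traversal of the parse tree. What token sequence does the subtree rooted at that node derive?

( { } ) { { } }

[S [Q { [S [Q { }]] }] [S [Q ( [S [Q { }]] )] [S [Q { [S [Q { }]] }]]]]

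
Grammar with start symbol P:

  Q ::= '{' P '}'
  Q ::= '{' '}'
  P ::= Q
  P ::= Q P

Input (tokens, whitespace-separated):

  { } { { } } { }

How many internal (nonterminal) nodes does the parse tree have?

[P [Q { }] [P [Q { [P [Q { }]] }] [P [Q { }]]]]

8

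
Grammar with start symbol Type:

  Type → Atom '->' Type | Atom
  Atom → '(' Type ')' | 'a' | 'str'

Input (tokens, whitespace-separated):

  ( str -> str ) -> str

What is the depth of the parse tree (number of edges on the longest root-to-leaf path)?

[Type [Atom ( [Type [Atom str] -> [Type [Atom str]]] )] -> [Type [Atom str]]]

5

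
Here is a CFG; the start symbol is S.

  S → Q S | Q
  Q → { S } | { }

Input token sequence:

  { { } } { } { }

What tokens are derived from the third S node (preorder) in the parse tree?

{ } { }

[S [Q { [S [Q { }]] }] [S [Q { }] [S [Q { }]]]]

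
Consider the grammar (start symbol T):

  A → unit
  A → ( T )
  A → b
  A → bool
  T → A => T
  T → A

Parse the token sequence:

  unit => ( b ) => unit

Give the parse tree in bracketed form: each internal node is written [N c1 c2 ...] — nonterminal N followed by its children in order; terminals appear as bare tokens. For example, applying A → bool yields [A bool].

T
A => T
unit => T
unit => A => T
unit => ( T ) => T
unit => ( A ) => T
unit => ( b ) => T
unit => ( b ) => A
unit => ( b ) => unit

[T [A unit] => [T [A ( [T [A b]] )] => [T [A unit]]]]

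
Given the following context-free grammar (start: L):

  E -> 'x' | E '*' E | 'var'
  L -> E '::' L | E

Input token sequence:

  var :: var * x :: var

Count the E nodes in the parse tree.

[L [E var] :: [L [E [E var] * [E x]] :: [L [E var]]]]

5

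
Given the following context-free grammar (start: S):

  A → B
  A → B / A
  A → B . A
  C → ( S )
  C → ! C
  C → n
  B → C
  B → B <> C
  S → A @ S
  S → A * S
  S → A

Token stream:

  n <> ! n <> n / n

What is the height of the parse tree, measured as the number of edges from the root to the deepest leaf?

[S [A [B [B [B [C n]] <> [C ! [C n]]] <> [C n]] / [A [B [C n]]]]]

6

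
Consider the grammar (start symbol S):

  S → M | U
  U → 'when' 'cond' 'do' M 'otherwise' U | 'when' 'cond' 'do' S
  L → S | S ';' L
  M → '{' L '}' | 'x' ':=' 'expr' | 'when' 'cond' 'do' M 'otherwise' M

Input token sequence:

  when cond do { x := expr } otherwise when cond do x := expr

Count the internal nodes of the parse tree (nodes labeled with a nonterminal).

[S [U when cond do [M { [L [S [M x := expr]]] }] otherwise [U when cond do [S [M x := expr]]]]]

9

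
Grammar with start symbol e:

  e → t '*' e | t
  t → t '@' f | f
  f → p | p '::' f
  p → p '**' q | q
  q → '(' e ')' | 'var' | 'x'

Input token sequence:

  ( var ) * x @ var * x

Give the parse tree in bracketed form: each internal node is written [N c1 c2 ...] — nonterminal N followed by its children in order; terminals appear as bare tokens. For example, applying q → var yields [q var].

[e [t [f [p [q ( [e [t [f [p [q var]]]]] )]]]] * [e [t [t [f [p [q x]]]] @ [f [p [q var]]]] * [e [t [f [p [q x]]]]]]]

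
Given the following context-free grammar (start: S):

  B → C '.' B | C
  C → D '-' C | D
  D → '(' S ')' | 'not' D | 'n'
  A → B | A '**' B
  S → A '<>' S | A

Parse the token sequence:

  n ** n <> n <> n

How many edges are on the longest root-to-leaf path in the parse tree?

7

[S [A [A [B [C [D n]]]] ** [B [C [D n]]]] <> [S [A [B [C [D n]]]] <> [S [A [B [C [D n]]]]]]]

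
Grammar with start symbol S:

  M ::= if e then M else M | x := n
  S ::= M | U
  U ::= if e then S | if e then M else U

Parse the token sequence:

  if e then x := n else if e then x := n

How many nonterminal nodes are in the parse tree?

[S [U if e then [M x := n] else [U if e then [S [M x := n]]]]]

6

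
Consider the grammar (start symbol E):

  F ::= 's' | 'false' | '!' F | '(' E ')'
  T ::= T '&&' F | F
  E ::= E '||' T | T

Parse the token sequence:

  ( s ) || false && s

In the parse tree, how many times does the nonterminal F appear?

4

[E [E [T [F ( [E [T [F s]]] )]]] || [T [T [F false]] && [F s]]]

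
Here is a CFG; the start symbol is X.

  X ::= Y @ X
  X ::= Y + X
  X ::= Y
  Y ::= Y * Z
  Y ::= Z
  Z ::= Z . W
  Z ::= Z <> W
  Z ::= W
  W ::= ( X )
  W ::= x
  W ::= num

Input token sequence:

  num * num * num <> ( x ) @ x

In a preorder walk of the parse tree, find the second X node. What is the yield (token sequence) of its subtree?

[X [Y [Y [Y [Z [W num]]] * [Z [W num]]] * [Z [Z [W num]] <> [W ( [X [Y [Z [W x]]]] )]]] @ [X [Y [Z [W x]]]]]

x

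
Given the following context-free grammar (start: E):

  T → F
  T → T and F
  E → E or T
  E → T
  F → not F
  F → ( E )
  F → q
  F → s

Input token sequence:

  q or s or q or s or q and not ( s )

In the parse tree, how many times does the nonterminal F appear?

[E [E [E [E [E [T [F q]]] or [T [F s]]] or [T [F q]]] or [T [F s]]] or [T [T [F q]] and [F not [F ( [E [T [F s]]] )]]]]

8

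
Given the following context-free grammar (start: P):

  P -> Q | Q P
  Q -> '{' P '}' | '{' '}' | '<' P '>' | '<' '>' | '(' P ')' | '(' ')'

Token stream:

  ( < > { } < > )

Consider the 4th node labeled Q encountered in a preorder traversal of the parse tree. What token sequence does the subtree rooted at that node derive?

[P [Q ( [P [Q < >] [P [Q { }] [P [Q < >]]]] )]]

< >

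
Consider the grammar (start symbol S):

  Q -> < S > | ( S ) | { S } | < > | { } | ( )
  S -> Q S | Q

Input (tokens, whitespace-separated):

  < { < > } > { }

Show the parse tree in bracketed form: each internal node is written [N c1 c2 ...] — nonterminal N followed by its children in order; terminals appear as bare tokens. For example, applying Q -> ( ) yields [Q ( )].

S
Q S
< S > S
< Q > S
< { S } > S
< { Q } > S
< { < > } > S
< { < > } > Q
< { < > } > { }

[S [Q < [S [Q { [S [Q < >]] }]] >] [S [Q { }]]]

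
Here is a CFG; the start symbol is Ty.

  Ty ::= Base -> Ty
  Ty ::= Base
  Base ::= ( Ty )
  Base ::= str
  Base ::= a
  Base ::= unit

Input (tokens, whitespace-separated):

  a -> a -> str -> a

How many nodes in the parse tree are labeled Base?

[Ty [Base a] -> [Ty [Base a] -> [Ty [Base str] -> [Ty [Base a]]]]]

4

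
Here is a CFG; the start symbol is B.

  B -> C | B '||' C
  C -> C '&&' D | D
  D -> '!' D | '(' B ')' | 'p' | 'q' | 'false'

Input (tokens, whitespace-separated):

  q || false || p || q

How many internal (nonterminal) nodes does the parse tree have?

[B [B [B [B [C [D q]]] || [C [D false]]] || [C [D p]]] || [C [D q]]]

12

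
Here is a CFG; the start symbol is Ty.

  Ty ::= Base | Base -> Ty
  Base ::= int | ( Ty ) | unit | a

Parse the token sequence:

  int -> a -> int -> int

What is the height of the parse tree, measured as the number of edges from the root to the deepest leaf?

5

[Ty [Base int] -> [Ty [Base a] -> [Ty [Base int] -> [Ty [Base int]]]]]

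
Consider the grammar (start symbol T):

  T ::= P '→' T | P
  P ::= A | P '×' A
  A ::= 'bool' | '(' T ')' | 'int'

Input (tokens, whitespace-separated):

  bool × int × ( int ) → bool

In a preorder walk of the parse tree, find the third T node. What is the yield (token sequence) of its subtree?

bool

[T [P [P [P [A bool]] × [A int]] × [A ( [T [P [A int]]] )]] → [T [P [A bool]]]]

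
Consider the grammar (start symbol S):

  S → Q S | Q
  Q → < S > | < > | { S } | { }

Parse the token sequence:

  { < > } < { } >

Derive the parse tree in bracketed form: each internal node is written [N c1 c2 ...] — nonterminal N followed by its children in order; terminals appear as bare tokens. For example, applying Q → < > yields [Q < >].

[S [Q { [S [Q < >]] }] [S [Q < [S [Q { }]] >]]]

S
Q S
{ S } S
{ Q } S
{ < > } S
{ < > } Q
{ < > } < S >
{ < > } < Q >
{ < > } < { } >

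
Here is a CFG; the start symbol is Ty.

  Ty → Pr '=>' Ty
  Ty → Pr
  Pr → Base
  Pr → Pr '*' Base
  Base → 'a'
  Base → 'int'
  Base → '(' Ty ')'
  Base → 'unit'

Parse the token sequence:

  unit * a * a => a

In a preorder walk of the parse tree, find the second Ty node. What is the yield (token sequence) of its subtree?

[Ty [Pr [Pr [Pr [Base unit]] * [Base a]] * [Base a]] => [Ty [Pr [Base a]]]]

a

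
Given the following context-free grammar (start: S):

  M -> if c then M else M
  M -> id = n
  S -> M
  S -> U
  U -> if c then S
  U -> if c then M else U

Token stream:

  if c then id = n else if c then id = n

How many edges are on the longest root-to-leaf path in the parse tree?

[S [U if c then [M id = n] else [U if c then [S [M id = n]]]]]

5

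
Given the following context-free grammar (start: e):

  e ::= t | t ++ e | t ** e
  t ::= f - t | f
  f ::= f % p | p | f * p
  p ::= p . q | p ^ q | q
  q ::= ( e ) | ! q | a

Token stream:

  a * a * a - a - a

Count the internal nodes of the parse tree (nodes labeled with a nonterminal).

19

[e [t [f [f [f [p [q a]]] * [p [q a]]] * [p [q a]]] - [t [f [p [q a]]] - [t [f [p [q a]]]]]]]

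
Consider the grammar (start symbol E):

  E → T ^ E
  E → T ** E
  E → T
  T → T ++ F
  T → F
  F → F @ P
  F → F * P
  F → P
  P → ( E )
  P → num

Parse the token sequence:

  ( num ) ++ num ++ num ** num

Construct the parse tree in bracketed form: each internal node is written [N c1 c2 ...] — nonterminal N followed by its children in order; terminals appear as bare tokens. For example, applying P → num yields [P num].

E
T ** E
T ++ F ** E
T ++ F ++ F ** E
F ++ F ++ F ** E
P ++ F ++ F ** E
( E ) ++ F ++ F ** E
( T ) ++ F ++ F ** E
( F ) ++ F ++ F ** E
( P ) ++ F ++ F ** E
( num ) ++ F ++ F ** E
( num ) ++ P ++ F ** E
( num ) ++ num ++ F ** E
( num ) ++ num ++ P ** E
( num ) ++ num ++ num ** E
( num ) ++ num ++ num ** T
( num ) ++ num ++ num ** F
( num ) ++ num ++ num ** P
( num ) ++ num ++ num ** num

[E [T [T [T [F [P ( [E [T [F [P num]]]] )]]] ++ [F [P num]]] ++ [F [P num]]] ** [E [T [F [P num]]]]]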